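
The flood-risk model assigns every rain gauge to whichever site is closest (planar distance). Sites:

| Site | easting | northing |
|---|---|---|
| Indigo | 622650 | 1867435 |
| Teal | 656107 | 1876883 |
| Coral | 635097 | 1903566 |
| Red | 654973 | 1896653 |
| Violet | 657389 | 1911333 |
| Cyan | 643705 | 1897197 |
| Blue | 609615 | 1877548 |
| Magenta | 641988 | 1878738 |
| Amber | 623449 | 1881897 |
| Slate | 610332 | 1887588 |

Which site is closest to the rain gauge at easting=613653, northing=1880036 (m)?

Blue

Squared distances to each site:
Indigo: 239731210.000; Teal: 1812283525.000; Coral: 1013506036.000; Red: 1983467089.000; Violet: 2892339905.000; Cyan: 1197622625.000; Blue: 22495588.000; Magenta: 804557029.000; Amber: 99424937.000; Slate: 68061745.000.
Minimum at Blue.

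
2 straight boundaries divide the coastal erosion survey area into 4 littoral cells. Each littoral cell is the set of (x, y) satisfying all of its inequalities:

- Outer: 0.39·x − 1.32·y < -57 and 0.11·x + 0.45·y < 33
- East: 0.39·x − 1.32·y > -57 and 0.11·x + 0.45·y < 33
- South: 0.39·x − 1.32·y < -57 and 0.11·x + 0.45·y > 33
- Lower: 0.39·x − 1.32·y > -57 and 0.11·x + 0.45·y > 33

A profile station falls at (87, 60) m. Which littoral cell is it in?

Lower

0.39·87 − 1.32·60 = -45.270, which is > -57
0.11·87 + 0.45·60 = 36.570, which is > 33
This sign pattern matches Lower.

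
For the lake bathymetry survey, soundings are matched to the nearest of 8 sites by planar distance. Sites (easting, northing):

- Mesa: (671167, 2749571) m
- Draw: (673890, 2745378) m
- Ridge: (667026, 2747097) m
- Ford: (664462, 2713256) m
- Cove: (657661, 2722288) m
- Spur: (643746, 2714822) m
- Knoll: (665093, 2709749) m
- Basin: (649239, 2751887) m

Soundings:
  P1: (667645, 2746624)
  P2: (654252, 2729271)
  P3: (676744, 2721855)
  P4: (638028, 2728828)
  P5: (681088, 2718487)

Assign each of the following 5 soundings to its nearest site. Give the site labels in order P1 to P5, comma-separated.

P1 → Ridge (d²=606890.00)
P2 → Cove (d²=60383570.00)
P3 → Ford (d²=224790325.00)
P4 → Spur (d²=228863560.00)
P5 → Ford (d²=303787237.00)

Ridge, Cove, Ford, Spur, Ford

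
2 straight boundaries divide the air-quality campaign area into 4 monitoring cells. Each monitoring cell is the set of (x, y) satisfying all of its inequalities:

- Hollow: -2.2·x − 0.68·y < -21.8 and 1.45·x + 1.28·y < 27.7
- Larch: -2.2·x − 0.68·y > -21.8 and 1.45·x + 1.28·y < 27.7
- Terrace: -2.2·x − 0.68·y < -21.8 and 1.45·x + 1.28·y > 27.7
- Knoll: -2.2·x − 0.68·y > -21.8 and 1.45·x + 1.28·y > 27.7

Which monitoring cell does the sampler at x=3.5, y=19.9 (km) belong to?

Knoll

-2.2·3.5 − 0.68·19.9 = -21.232, which is > -21.8
1.45·3.5 + 1.28·19.9 = 30.547, which is > 27.7
This sign pattern matches Knoll.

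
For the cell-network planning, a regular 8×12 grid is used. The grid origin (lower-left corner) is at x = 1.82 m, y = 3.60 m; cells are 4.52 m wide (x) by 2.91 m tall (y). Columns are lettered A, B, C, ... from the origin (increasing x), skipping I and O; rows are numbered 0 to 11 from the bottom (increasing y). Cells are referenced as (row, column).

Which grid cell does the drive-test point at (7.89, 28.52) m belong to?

(8, B)

Column index: ⌊(7.89 − 1.82) / 4.52⌋ = ⌊1.343⌋ = 1 → column B
Row offset from origin: ⌊(28.52 − 3.60) / 2.91⌋ = ⌊8.564⌋ = 8 → row 8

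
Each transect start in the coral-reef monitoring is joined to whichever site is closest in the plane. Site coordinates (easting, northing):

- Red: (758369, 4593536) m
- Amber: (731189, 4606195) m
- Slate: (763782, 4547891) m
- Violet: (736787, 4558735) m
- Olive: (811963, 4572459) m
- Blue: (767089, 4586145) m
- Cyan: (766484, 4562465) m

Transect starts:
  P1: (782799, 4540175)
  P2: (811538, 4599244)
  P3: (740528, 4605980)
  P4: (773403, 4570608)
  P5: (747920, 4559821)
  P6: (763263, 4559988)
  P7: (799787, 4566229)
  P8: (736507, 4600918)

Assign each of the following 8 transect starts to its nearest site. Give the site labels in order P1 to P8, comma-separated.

Slate, Olive, Amber, Cyan, Violet, Cyan, Olive, Amber

P1 → Slate (d²=421182945.00)
P2 → Olive (d²=717616850.00)
P3 → Amber (d²=87263146.00)
P4 → Cyan (d²=114181010.00)
P5 → Violet (d²=125123085.00)
P6 → Cyan (d²=16510370.00)
P7 → Olive (d²=187067876.00)
P8 → Amber (d²=56127853.00)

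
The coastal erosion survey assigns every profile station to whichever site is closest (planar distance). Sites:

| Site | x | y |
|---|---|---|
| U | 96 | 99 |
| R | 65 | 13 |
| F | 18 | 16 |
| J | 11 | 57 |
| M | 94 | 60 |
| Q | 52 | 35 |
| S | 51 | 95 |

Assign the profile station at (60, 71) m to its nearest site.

S

Squared distances to each site:
U: 2080.000; R: 3389.000; F: 4789.000; J: 2597.000; M: 1277.000; Q: 1360.000; S: 657.000.
Minimum at S.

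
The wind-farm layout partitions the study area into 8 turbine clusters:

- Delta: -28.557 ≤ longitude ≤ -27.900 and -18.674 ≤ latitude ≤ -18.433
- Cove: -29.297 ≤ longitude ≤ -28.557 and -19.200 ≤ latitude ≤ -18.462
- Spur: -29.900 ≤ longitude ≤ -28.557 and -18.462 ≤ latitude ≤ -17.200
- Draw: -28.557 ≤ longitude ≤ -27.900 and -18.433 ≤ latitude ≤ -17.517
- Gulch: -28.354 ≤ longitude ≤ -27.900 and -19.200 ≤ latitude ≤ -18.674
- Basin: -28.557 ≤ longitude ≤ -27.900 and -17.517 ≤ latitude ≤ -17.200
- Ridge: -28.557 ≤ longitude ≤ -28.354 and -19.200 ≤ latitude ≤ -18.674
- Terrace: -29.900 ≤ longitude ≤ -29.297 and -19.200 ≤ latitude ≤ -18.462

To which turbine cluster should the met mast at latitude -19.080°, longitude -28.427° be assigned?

Ridge

The point has longitude = -28.427 and latitude = -19.080.
Only Ridge satisfies -28.557 ≤ longitude ≤ -28.354 and -19.200 ≤ latitude ≤ -18.674.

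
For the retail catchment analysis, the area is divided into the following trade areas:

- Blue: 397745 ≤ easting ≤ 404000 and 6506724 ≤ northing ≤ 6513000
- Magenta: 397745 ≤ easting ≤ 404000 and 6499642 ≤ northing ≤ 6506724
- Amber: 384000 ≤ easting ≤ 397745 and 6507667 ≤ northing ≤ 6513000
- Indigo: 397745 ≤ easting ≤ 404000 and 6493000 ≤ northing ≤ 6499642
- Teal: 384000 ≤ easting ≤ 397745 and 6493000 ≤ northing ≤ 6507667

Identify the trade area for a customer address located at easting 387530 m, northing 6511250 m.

The point has easting = 387530 and northing = 6511250.
Only Amber satisfies 384000 ≤ easting ≤ 397745 and 6507667 ≤ northing ≤ 6513000.

Amber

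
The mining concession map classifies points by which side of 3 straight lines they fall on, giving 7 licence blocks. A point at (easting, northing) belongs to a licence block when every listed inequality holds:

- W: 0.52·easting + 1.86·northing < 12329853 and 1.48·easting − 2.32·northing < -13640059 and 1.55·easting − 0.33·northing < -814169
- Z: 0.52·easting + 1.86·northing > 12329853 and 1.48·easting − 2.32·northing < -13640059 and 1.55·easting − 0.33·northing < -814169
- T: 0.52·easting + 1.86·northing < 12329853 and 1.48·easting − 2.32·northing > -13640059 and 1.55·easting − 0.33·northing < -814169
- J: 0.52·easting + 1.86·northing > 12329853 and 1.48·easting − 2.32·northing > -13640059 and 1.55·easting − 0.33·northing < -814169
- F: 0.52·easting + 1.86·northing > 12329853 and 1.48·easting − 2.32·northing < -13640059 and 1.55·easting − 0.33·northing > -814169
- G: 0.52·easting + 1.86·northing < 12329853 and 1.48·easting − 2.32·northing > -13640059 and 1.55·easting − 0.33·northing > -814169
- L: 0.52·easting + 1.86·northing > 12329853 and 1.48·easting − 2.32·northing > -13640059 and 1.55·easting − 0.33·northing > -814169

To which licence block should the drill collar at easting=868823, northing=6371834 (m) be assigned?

G

0.52·868823 + 1.86·6371834 = 12303399.200, which is < 12329853
1.48·868823 − 2.32·6371834 = -13496796.840, which is > -13640059
1.55·868823 − 0.33·6371834 = -756029.570, which is > -814169
This sign pattern matches G.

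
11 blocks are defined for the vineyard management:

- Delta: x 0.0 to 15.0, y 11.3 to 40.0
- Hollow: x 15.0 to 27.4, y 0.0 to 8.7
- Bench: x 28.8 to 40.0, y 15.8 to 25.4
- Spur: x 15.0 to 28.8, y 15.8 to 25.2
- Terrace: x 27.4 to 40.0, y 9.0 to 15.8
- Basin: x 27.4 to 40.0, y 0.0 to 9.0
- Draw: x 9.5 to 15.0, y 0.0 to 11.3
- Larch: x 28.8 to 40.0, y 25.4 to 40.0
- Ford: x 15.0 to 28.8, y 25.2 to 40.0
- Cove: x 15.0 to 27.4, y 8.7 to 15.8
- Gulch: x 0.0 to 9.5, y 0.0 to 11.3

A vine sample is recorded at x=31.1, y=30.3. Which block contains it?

The point has x = 31.1 and y = 30.3.
Only Larch satisfies 28.8 ≤ x ≤ 40.0 and 25.4 ≤ y ≤ 40.0.

Larch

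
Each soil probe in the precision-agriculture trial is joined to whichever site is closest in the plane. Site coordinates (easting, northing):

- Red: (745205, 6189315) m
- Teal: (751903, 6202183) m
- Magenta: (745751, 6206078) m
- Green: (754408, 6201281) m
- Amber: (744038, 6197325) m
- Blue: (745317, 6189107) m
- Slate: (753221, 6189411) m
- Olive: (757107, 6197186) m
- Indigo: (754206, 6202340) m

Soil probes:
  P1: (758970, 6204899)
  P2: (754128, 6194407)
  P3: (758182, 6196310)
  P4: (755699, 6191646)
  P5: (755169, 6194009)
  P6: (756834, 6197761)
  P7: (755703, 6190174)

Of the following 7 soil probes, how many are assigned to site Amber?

P1 → Indigo
P2 → Olive
P3 → Olive
P4 → Slate
P5 → Olive
P6 → Olive
P7 → Slate
0 of the 7 go to Amber.

0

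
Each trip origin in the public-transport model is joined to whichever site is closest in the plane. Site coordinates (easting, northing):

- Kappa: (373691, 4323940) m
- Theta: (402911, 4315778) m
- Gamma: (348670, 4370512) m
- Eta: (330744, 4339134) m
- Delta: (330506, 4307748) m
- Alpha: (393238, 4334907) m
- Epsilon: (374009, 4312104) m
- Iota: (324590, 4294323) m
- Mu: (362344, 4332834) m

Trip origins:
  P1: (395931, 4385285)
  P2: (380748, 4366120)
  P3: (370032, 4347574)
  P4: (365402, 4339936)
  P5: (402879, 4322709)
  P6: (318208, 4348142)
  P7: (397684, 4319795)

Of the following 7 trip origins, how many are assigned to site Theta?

P1 → Gamma
P2 → Gamma
P3 → Mu
P4 → Mu
P5 → Theta
P6 → Eta
P7 → Theta
2 of the 7 go to Theta.

2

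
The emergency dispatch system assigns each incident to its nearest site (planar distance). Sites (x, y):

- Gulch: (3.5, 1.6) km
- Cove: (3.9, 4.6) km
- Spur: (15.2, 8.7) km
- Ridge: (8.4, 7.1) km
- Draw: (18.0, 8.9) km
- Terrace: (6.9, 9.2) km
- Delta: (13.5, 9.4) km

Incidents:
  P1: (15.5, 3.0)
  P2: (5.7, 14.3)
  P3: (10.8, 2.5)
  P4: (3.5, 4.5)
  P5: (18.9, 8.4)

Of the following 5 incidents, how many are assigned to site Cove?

P1 → Spur
P2 → Terrace
P3 → Ridge
P4 → Cove
P5 → Draw
1 of the 5 goes to Cove.

1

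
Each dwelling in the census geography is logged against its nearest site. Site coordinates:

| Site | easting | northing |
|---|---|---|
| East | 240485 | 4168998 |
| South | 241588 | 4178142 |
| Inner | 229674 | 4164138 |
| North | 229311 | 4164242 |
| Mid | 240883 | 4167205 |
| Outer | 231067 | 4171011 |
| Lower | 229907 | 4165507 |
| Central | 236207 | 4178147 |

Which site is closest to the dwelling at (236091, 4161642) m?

Inner

Squared distances to each site:
East: 73417972.000; South: 302467009.000; Inner: 47407905.000; North: 52728400.000; Mid: 53910233.000; Outer: 113018737.000; Lower: 53180081.000; Central: 272428481.000.
Minimum at Inner.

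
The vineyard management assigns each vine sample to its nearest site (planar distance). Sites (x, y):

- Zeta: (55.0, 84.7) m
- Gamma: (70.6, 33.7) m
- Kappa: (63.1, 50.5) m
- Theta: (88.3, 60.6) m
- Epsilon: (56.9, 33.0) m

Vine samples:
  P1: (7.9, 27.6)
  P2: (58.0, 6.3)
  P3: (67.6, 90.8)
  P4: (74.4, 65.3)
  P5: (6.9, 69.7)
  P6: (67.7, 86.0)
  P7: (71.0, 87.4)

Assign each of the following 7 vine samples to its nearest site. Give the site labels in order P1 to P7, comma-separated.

Epsilon, Epsilon, Zeta, Theta, Zeta, Zeta, Zeta

P1 → Epsilon (d²=2430.16)
P2 → Epsilon (d²=714.10)
P3 → Zeta (d²=195.97)
P4 → Theta (d²=215.30)
P5 → Zeta (d²=2538.61)
P6 → Zeta (d²=162.98)
P7 → Zeta (d²=263.29)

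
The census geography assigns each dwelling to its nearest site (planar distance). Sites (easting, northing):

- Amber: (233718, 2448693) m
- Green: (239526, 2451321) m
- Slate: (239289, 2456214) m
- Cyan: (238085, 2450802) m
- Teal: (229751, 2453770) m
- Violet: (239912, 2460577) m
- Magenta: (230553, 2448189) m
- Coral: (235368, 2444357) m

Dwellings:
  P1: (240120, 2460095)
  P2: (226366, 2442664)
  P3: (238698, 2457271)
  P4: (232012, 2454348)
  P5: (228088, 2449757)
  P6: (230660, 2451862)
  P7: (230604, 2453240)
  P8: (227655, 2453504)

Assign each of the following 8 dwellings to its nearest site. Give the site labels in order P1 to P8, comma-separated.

P1 → Violet (d²=275588.00)
P2 → Magenta (d²=48056594.00)
P3 → Slate (d²=1466530.00)
P4 → Teal (d²=5446205.00)
P5 → Magenta (d²=8534849.00)
P6 → Teal (d²=4466745.00)
P7 → Teal (d²=1008509.00)
P8 → Teal (d²=4463972.00)

Violet, Magenta, Slate, Teal, Magenta, Teal, Teal, Teal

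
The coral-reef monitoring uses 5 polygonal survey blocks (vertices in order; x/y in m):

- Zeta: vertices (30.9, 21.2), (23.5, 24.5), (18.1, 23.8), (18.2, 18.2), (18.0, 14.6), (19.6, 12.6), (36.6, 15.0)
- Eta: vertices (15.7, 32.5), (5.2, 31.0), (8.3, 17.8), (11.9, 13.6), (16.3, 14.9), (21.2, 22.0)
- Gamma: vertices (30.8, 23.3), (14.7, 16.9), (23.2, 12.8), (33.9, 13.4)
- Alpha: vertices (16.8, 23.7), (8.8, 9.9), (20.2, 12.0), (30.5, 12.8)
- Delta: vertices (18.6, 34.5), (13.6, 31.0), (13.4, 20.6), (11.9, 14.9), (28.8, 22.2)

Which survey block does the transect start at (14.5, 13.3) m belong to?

Alpha

Cast a ray rightward from (14.5, 13.3). For each polygon, the edges (by vertex number in listed order) whose endpoints lie on opposite sides of y = 13.3, where each meets that height, and whether that is right or left of the point:
Zeta: 5–6 at x≈19.04 (right), 6–7 at x≈24.56 (right) → 2 crossings.
Eta: no edge straddles that height → 0 crossings.
Gamma: 2–3 at x≈22.16 (right), 3–4 at x≈32.12 (right) → 2 crossings.
Alpha: 1–2 at x≈10.77 (left), 4–1 at x≈29.87 (right) → 1 crossing.
Delta: no edge straddles that height → 0 crossings.
Only Alpha has an odd count, so the point is inside Alpha.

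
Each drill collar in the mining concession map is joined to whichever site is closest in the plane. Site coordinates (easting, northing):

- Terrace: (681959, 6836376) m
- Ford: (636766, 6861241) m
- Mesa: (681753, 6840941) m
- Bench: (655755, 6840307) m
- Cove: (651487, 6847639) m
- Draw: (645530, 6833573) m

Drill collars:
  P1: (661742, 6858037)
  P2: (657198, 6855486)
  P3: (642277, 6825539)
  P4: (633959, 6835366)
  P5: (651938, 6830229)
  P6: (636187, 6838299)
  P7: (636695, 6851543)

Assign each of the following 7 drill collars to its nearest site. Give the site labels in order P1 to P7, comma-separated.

P1 → Cove (d²=213283429.00)
P2 → Cove (d²=94190930.00)
P3 → Draw (d²=75127165.00)
P4 → Draw (d²=137102890.00)
P5 → Draw (d²=52244800.00)
P6 → Draw (d²=109626725.00)
P7 → Ford (d²=94056245.00)

Cove, Cove, Draw, Draw, Draw, Draw, Ford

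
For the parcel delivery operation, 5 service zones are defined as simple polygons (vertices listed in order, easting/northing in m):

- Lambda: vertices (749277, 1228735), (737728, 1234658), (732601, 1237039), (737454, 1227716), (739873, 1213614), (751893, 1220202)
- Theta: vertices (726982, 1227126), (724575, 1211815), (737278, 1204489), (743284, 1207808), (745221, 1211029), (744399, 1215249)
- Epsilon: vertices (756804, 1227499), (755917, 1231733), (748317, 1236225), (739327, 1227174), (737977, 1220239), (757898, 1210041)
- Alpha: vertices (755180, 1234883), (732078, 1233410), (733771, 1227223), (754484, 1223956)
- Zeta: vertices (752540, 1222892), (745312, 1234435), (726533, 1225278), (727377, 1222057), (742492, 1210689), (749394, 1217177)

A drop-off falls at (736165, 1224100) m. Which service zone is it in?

Cast a ray rightward from (736165, 1224100). For each polygon, the edges (by vertex number in listed order) whose endpoints lie on opposite sides of northing = 1224100, where each meets that height, and whether that is right or left of the point:
Lambda: 4–5 at easting≈738074.3 (right), 6–1 at easting≈750698.0 (right) → 2 crossings.
Theta: 1–2 at easting≈726506.3 (left), 6–1 at easting≈731419.5 (left) → 0 crossings.
Epsilon: 4–5 at easting≈738728.6 (right), 6–1 at easting≈757017.0 (right) → 2 crossings.
Alpha: 3–4 at easting≈753571.0 (right), 4–1 at easting≈754493.2 (right) → 2 crossings.
Zeta: 1–2 at easting≈751783.6 (right), 3–4 at easting≈726841.7 (left) → 1 crossing.
Only Zeta has an odd count, so the point is inside Zeta.

Zeta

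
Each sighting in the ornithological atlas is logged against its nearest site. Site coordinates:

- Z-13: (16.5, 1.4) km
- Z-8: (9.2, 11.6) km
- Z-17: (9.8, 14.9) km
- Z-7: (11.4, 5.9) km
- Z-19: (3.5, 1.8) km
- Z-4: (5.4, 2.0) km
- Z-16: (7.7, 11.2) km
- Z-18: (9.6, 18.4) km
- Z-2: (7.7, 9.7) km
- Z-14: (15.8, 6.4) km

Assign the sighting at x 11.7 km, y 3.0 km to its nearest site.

Squared distances to each site:
Z-13: 25.600; Z-8: 80.210; Z-17: 145.220; Z-7: 8.500; Z-19: 68.680; Z-4: 40.690; Z-16: 83.240; Z-18: 241.570; Z-2: 60.890; Z-14: 28.370.
Minimum at Z-7.

Z-7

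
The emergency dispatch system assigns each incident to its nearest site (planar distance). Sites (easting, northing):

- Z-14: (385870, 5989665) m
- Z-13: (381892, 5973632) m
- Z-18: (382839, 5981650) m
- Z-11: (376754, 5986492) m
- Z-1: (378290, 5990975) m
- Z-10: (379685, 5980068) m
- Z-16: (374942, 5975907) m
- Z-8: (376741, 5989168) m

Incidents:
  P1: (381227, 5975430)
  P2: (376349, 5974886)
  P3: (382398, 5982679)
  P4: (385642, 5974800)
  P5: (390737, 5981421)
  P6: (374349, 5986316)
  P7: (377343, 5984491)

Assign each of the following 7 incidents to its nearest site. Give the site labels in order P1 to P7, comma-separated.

P1 → Z-13 (d²=3675029.00)
P2 → Z-16 (d²=3022090.00)
P3 → Z-18 (d²=1253322.00)
P4 → Z-13 (d²=15426724.00)
P5 → Z-18 (d²=62430845.00)
P6 → Z-11 (d²=5815001.00)
P7 → Z-11 (d²=4350922.00)

Z-13, Z-16, Z-18, Z-13, Z-18, Z-11, Z-11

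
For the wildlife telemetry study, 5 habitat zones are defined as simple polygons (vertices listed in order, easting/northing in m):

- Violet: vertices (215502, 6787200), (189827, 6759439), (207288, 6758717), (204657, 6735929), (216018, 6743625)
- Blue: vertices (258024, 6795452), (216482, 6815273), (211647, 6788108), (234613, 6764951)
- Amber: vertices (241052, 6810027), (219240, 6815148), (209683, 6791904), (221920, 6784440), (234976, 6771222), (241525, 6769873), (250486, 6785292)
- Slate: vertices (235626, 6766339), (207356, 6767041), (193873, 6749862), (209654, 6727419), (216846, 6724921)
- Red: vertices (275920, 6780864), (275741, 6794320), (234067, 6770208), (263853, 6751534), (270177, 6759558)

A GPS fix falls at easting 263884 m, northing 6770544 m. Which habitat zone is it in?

Cast a ray rightward from (263884, 6770544). For each polygon, the edges (by vertex number in listed order) whose endpoints lie on opposite sides of northing = 6770544, where each meets that height, and whether that is right or left of the point:
Violet: 1–2 at easting≈200097.6 (left), 5–1 at easting≈215699.2 (left) → 0 crossings.
Blue: 3–4 at easting≈229066.1 (left), 4–1 at easting≈238905.9 (left) → 0 crossings.
Amber: 5–6 at easting≈238267.5 (left), 6–7 at easting≈241915.0 (left) → 0 crossings.
Slate: no edge straddles that height → 0 crossings.
Red: 2–3 at easting≈234647.7 (left), 5–1 at easting≈273138.3 (right) → 1 crossing.
Only Red has an odd count, so the point is inside Red.

Red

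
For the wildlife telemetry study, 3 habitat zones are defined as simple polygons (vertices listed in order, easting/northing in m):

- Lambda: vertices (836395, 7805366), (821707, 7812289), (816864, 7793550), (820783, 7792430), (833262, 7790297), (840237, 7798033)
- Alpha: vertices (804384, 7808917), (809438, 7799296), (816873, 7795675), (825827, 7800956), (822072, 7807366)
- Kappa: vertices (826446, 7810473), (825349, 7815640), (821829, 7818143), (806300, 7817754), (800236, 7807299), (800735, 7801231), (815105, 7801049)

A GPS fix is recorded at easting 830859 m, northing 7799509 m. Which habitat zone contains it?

Lambda

Cast a ray rightward from (830859, 7799509). For each polygon, the edges (by vertex number in listed order) whose endpoints lie on opposite sides of northing = 7799509, where each meets that height, and whether that is right or left of the point:
Lambda: 2–3 at easting≈818404.1 (left), 6–1 at easting≈839463.7 (right) → 1 crossing.
Alpha: 1–2 at easting≈809326.1 (left), 3–4 at easting≈823373.6 (left) → 0 crossings.
Kappa: no edge straddles that height → 0 crossings.
Only Lambda has an odd count, so the point is inside Lambda.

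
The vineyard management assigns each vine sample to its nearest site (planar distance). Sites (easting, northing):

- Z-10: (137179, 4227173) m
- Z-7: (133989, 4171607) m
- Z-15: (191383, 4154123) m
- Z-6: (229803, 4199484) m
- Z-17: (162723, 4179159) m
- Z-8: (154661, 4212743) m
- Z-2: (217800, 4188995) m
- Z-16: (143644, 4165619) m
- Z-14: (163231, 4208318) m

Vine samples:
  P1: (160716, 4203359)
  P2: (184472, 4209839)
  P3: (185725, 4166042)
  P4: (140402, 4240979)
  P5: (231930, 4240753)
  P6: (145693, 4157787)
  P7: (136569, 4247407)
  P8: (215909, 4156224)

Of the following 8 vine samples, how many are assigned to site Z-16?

1

P1 → Z-14
P2 → Z-14
P3 → Z-15
P4 → Z-10
P5 → Z-6
P6 → Z-16
P7 → Z-10
P8 → Z-15
1 of the 8 goes to Z-16.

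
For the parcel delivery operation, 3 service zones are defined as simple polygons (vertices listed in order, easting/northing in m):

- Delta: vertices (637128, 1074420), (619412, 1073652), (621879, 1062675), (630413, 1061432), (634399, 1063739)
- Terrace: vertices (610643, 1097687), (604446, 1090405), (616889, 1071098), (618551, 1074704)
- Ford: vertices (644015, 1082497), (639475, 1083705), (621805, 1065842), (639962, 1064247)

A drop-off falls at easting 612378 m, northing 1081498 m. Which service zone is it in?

Terrace

Cast a ray rightward from (612378, 1081498). For each polygon, the edges (by vertex number in listed order) whose endpoints lie on opposite sides of northing = 1081498, where each meets that height, and whether that is right or left of the point:
Delta: no edge straddles that height → 0 crossings.
Terrace: 2–3 at easting≈610186.4 (left), 4–1 at easting≈616213.3 (right) → 1 crossing.
Ford: 2–3 at easting≈637291.8 (right), 4–1 at easting≈643793.1 (right) → 2 crossings.
Only Terrace has an odd count, so the point is inside Terrace.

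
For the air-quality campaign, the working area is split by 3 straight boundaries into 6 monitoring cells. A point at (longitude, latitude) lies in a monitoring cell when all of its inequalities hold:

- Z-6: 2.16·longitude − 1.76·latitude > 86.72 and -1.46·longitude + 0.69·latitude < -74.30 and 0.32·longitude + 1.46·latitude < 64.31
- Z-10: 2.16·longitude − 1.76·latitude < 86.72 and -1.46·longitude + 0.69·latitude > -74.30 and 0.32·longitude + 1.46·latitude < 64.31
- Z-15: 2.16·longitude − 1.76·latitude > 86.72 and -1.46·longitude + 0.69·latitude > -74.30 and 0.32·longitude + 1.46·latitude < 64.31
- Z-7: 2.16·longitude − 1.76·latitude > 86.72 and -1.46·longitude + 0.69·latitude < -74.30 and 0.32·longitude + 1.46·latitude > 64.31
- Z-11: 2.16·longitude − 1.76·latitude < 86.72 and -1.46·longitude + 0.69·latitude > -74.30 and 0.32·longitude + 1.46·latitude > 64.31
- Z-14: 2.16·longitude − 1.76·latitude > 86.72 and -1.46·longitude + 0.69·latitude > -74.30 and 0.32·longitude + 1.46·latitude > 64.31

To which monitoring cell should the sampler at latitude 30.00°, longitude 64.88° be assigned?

Z-14

2.16·64.88 − 1.76·30.00 = 87.341, which is > 86.72
-1.46·64.88 + 0.69·30.00 = -74.025, which is > -74.30
0.32·64.88 + 1.46·30.00 = 64.562, which is > 64.31
This sign pattern matches Z-14.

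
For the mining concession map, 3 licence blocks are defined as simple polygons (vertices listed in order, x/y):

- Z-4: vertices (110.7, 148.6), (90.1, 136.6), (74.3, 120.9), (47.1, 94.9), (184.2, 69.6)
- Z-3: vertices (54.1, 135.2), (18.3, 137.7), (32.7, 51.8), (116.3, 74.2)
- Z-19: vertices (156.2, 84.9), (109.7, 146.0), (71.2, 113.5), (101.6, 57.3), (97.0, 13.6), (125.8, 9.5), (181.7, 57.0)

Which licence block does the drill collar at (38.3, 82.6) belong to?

Cast a ray rightward from (38.3, 82.6). For each polygon, the edges (by vertex number in listed order) whose endpoints lie on opposite sides of y = 82.6, where each meets that height, and whether that is right or left of the point:
Z-4: 4–5 at x≈113.75 (right), 5–1 at x≈172.11 (right) → 2 crossings.
Z-3: 2–3 at x≈27.54 (left), 4–1 at x≈107.73 (right) → 1 crossing.
Z-19: 3–4 at x≈87.91 (right), 7–1 at x≈158.30 (right) → 2 crossings.
Only Z-3 has an odd count, so the point is inside Z-3.

Z-3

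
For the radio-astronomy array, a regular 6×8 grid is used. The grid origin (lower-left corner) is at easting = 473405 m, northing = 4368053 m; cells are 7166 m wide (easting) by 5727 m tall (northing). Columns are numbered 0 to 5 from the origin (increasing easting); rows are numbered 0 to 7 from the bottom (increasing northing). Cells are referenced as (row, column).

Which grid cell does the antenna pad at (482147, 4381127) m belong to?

(2, 1)

Column index: ⌊(482147 − 473405) / 7166⌋ = ⌊1.220⌋ = 1
Row offset from origin: ⌊(4381127 − 4368053) / 5727⌋ = ⌊2.283⌋ = 2 → row 2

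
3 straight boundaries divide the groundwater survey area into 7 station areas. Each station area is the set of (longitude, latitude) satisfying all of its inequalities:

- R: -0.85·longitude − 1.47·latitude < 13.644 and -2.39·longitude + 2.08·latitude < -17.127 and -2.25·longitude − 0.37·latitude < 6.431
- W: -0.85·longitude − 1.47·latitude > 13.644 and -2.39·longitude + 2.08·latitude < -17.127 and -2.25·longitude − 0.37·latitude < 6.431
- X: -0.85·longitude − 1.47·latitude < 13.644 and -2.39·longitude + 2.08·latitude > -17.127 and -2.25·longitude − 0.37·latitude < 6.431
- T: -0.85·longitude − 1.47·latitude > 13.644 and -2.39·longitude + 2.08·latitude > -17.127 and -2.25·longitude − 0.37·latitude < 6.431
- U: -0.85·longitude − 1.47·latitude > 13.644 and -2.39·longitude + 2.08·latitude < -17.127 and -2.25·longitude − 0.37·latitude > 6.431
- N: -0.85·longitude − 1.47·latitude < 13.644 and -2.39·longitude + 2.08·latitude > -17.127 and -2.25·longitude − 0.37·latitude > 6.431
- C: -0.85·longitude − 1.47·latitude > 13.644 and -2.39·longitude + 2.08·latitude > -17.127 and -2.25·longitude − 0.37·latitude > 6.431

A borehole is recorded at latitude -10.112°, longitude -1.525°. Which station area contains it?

-0.85·-1.525 − 1.47·-10.112 = 16.161, which is > 13.644
-2.39·-1.525 + 2.08·-10.112 = -17.388, which is < -17.127
-2.25·-1.525 − 0.37·-10.112 = 7.173, which is > 6.431
This sign pattern matches U.

U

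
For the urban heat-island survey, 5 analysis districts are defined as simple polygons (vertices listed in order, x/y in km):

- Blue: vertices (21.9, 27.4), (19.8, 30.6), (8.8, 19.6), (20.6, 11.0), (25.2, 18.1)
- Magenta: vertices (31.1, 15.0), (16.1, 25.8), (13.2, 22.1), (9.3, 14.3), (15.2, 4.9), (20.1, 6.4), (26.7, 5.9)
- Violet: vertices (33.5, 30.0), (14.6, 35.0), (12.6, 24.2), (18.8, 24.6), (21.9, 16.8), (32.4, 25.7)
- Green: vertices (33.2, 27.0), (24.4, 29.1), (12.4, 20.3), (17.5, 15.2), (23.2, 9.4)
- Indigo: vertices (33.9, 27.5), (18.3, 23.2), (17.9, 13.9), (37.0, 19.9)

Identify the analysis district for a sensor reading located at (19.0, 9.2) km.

Cast a ray rightward from (19.0, 9.2). For each polygon, the edges (by vertex number in listed order) whose endpoints lie on opposite sides of y = 9.2, where each meets that height, and whether that is right or left of the point:
Blue: no edge straddles that height → 0 crossings.
Magenta: 4–5 at x≈12.50 (left), 7–1 at x≈28.30 (right) → 1 crossing.
Violet: no edge straddles that height → 0 crossings.
Green: no edge straddles that height → 0 crossings.
Indigo: no edge straddles that height → 0 crossings.
Only Magenta has an odd count, so the point is inside Magenta.

Magenta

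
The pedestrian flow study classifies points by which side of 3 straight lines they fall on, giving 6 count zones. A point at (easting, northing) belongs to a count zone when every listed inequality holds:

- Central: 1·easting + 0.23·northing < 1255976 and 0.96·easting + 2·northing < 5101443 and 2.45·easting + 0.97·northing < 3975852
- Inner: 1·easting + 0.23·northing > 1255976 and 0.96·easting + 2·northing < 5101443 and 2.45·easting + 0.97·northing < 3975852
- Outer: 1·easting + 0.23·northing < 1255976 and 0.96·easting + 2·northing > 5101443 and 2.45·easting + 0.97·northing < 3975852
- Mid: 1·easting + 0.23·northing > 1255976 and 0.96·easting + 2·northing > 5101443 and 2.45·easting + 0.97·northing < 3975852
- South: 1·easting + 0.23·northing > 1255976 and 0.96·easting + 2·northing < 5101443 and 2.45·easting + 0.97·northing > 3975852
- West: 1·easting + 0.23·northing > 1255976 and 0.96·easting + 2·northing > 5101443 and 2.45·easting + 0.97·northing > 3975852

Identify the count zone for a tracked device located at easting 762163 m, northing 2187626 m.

West

1·762163 + 0.23·2187626 = 1265316.980, which is > 1255976
0.96·762163 + 2·2187626 = 5106928.480, which is > 5101443
2.45·762163 + 0.97·2187626 = 3989296.570, which is > 3975852
This sign pattern matches West.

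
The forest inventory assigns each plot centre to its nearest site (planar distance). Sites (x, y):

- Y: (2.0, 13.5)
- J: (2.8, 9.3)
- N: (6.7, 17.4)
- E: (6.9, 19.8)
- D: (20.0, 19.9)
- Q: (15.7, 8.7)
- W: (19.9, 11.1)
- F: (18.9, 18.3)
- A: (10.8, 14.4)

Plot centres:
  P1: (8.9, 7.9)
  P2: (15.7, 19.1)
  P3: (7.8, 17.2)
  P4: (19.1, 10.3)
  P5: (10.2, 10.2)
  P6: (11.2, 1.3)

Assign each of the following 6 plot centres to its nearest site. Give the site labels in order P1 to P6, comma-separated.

J, F, N, W, A, Q

P1 → J (d²=39.17)
P2 → F (d²=10.88)
P3 → N (d²=1.25)
P4 → W (d²=1.28)
P5 → A (d²=18.00)
P6 → Q (d²=75.01)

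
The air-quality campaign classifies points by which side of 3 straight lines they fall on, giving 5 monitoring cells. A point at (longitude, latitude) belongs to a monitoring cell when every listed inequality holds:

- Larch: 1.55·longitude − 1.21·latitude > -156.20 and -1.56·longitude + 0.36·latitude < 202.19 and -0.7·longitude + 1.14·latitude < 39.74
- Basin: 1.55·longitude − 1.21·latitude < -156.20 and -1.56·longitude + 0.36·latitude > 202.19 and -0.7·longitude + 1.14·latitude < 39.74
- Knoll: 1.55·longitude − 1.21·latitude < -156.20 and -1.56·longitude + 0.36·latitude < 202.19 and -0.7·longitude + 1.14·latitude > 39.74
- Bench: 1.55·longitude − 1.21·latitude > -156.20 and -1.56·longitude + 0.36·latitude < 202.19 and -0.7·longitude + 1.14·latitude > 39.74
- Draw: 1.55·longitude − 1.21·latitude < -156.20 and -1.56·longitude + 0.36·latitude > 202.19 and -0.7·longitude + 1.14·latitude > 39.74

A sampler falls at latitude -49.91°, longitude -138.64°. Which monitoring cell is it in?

Bench

1.55·-138.64 − 1.21·-49.91 = -154.501, which is > -156.20
-1.56·-138.64 + 0.36·-49.91 = 198.311, which is < 202.19
-0.7·-138.64 + 1.14·-49.91 = 40.151, which is > 39.74
This sign pattern matches Bench.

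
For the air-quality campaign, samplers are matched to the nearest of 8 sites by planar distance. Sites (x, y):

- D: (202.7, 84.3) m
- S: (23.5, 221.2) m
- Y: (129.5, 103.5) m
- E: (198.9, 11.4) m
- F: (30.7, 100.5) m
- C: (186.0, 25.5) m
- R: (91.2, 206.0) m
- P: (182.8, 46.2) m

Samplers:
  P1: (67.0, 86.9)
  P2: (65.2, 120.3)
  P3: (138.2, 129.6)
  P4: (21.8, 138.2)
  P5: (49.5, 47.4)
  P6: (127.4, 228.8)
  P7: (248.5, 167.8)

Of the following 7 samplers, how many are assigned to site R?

1

P1 → F
P2 → F
P3 → Y
P4 → F
P5 → F
P6 → R
P7 → D
1 of the 7 goes to R.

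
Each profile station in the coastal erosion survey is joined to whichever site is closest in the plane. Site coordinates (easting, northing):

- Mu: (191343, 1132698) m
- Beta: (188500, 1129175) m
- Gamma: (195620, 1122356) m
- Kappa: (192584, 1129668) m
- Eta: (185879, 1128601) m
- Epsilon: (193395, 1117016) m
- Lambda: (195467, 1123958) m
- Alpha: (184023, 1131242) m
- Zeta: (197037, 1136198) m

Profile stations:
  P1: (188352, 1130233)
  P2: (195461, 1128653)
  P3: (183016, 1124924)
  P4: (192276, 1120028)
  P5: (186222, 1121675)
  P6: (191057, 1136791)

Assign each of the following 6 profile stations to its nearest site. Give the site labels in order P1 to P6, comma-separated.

Beta, Kappa, Eta, Epsilon, Eta, Mu

P1 → Beta (d²=1141268.00)
P2 → Kappa (d²=9307354.00)
P3 → Eta (d²=21717098.00)
P4 → Epsilon (d²=10324305.00)
P5 → Eta (d²=48087125.00)
P6 → Mu (d²=16834445.00)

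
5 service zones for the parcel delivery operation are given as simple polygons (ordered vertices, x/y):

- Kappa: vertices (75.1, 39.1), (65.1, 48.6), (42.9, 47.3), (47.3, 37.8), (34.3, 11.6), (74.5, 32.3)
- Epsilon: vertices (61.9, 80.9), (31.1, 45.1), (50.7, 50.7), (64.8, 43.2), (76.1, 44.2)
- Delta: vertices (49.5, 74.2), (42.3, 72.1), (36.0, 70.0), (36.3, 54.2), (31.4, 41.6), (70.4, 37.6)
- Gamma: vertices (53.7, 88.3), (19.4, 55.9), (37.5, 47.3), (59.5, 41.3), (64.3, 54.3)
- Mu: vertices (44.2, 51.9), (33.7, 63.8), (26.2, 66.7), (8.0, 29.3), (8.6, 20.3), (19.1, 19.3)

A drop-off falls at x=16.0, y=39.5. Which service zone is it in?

Cast a ray rightward from (16.0, 39.5). For each polygon, the edges (by vertex number in listed order) whose endpoints lie on opposite sides of y = 39.5, where each meets that height, and whether that is right or left of the point:
Kappa: 1–2 at x≈74.68 (right), 3–4 at x≈46.51 (right) → 2 crossings.
Epsilon: no edge straddles that height → 0 crossings.
Delta: 5–6 at x≈51.88 (right), 6–1 at x≈69.32 (right) → 2 crossings.
Gamma: no edge straddles that height → 0 crossings.
Mu: 3–4 at x≈12.96 (left), 6–1 at x≈34.65 (right) → 1 crossing.
Only Mu has an odd count, so the point is inside Mu.

Mu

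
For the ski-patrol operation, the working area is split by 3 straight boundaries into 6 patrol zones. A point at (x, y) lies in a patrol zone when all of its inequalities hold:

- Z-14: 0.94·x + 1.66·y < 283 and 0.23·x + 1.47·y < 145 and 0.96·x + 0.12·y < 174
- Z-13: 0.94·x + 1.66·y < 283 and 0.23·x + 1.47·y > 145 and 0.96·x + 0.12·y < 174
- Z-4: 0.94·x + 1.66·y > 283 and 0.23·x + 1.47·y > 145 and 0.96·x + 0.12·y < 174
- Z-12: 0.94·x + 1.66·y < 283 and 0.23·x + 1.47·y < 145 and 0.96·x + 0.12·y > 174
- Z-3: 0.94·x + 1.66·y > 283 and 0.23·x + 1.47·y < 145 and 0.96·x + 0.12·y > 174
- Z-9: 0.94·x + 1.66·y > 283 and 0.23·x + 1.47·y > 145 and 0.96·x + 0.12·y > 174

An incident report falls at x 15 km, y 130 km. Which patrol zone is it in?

0.94·15 + 1.66·130 = 229.900, which is < 283
0.23·15 + 1.47·130 = 194.550, which is > 145
0.96·15 + 0.12·130 = 30.000, which is < 174
This sign pattern matches Z-13.

Z-13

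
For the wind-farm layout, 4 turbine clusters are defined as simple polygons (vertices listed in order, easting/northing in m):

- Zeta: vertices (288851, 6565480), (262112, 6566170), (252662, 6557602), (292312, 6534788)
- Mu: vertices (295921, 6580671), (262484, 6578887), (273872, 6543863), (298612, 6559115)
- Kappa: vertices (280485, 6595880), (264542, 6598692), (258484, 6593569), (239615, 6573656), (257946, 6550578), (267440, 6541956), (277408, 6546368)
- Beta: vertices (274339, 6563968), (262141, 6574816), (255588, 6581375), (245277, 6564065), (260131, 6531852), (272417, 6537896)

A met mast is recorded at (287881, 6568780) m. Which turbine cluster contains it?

Cast a ray rightward from (287881, 6568780). For each polygon, the edges (by vertex number in listed order) whose endpoints lie on opposite sides of northing = 6568780, where each meets that height, and whether that is right or left of the point:
Zeta: no edge straddles that height → 0 crossings.
Mu: 2–3 at easting≈265770.3 (left), 4–1 at easting≈297405.4 (right) → 1 crossing.
Kappa: 4–5 at easting≈243488.0 (left), 7–1 at easting≈278800.8 (left) → 0 crossings.
Beta: 1–2 at easting≈268928.2 (left), 3–4 at easting≈248085.6 (left) → 0 crossings.
Only Mu has an odd count, so the point is inside Mu.

Mu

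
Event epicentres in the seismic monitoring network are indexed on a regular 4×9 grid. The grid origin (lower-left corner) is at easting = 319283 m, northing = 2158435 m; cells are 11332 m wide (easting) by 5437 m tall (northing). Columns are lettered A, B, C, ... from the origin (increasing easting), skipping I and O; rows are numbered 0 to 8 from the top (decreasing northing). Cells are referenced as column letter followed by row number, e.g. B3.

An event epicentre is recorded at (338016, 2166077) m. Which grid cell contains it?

B7

Column index: ⌊(338016 − 319283) / 11332⌋ = ⌊1.653⌋ = 1 → column B
Row offset from origin: ⌊(2166077 − 2158435) / 5437⌋ = ⌊1.406⌋ = 1 → row 7 (counted from top)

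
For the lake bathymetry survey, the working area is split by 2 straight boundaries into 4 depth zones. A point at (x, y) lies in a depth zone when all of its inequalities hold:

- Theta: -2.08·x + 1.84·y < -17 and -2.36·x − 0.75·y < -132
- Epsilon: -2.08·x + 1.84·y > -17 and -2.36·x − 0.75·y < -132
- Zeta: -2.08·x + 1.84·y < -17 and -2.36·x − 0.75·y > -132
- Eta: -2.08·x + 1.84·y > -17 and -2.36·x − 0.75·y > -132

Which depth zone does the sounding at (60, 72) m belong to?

-2.08·60 + 1.84·72 = 7.680, which is > -17
-2.36·60 − 0.75·72 = -195.600, which is < -132
This sign pattern matches Epsilon.

Epsilon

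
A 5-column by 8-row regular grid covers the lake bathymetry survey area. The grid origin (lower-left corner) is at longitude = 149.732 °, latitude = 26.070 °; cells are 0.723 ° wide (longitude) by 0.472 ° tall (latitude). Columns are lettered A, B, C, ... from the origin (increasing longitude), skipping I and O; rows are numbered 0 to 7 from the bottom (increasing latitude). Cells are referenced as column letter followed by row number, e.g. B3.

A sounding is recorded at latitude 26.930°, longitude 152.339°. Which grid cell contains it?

Column index: ⌊(152.339 − 149.732) / 0.723⌋ = ⌊3.606⌋ = 3 → column D
Row offset from origin: ⌊(26.930 − 26.070) / 0.472⌋ = ⌊1.822⌋ = 1 → row 1

D1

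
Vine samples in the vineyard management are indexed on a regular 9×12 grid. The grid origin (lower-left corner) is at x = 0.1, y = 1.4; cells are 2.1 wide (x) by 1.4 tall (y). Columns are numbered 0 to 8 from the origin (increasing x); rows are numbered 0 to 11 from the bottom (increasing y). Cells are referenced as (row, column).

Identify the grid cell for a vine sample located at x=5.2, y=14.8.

Column index: ⌊(5.2 − 0.1) / 2.1⌋ = ⌊2.429⌋ = 2
Row offset from origin: ⌊(14.8 − 1.4) / 1.4⌋ = ⌊9.571⌋ = 9 → row 9

(9, 2)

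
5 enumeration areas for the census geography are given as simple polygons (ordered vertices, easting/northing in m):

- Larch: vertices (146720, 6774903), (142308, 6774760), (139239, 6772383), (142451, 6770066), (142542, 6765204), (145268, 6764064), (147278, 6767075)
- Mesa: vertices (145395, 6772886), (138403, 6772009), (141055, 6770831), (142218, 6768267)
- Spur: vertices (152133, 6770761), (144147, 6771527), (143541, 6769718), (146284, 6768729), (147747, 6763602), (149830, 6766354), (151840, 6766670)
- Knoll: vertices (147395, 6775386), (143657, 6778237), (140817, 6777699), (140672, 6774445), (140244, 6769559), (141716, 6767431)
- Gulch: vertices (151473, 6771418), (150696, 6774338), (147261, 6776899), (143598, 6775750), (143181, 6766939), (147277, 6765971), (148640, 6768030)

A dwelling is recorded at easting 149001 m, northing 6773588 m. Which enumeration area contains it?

Cast a ray rightward from (149001, 6773588). For each polygon, the edges (by vertex number in listed order) whose endpoints lie on opposite sides of northing = 6773588, where each meets that height, and whether that is right or left of the point:
Larch: 2–3 at easting≈140794.8 (left), 7–1 at easting≈146813.7 (left) → 0 crossings.
Mesa: no edge straddles that height → 0 crossings.
Spur: no edge straddles that height → 0 crossings.
Knoll: 4–5 at easting≈140596.9 (left), 6–1 at easting≈146111.4 (left) → 0 crossings.
Gulch: 1–2 at easting≈150895.6 (right), 4–5 at easting≈143495.7 (left) → 1 crossing.
Only Gulch has an odd count, so the point is inside Gulch.

Gulch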